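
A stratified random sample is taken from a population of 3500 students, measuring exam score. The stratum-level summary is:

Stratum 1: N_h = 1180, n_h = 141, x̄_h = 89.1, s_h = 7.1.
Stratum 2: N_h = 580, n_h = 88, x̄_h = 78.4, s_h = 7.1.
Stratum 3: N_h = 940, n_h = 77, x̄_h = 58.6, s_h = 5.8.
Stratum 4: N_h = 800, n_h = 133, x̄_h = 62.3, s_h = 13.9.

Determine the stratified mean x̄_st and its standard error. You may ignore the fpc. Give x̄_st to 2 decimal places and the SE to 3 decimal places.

x̄_st ≈ 73.01, SE ≈ 0.405

x̄_st = Σ W_h x̄_h = (1180·89.1 + 580·78.4 + 940·58.6 + 800·62.3)/3500 = 73.00971
V̂(x̄_st) = Σ W_h² s_h²/n_h, with W_h = N_h/N and N = 3500:
  stratum 1: (1180/3500)²·7.1²/141 = 0.0406374
  stratum 2: (580/3500)²·7.1²/88 = 0.0157309
  stratum 3: (940/3500)²·5.8²/77 = 0.0315126
  stratum 4: (800/3500)²·13.9²/133 = 0.0758965
V̂(x̄_st) = 0.163777
SE(x̄_st) = √0.163777 = 0.404694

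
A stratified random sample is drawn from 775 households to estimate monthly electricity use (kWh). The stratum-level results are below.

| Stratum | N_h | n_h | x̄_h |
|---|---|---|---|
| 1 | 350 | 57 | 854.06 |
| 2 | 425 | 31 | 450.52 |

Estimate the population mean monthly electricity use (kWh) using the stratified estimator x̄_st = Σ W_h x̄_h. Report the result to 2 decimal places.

N = Σ N_h = 775. Stratum weights W_h = N_h/N.
x̄_st = (350·854.06 + 425·450.52) / 775 = 632.7639

x̄_st ≈ 632.76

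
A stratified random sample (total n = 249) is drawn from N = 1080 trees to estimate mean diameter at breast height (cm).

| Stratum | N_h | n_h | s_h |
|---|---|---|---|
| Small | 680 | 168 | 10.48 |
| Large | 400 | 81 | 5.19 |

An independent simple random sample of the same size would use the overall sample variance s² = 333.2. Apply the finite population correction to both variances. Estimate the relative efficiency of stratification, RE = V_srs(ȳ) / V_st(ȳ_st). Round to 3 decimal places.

RE ≈ 4.447

V̂(ȳ_st) = Σ W_h² (1 − n_h/N_h) s_h²/n_h, with W_h = N_h/N and N = 1080:
  stratum Small: (680/1080)²·(1 − 168/680)·10.48²/168 = 0.195139
  stratum Large: (400/1080)²·(1 − 81/400)·5.19²/81 = 0.0363792
V_st = 0.231518
V_srs = (1 − 249/1080)·333.2/249 = 1.02963
Relative efficiency = V_srs / V_st = 1.02963/0.231518 = 4.4473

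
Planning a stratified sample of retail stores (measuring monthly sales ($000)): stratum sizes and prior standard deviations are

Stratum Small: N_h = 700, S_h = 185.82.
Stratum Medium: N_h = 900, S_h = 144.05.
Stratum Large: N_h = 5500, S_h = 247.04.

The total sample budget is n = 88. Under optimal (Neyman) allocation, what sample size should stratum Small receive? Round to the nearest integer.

Neyman allocation: n_h = n · N_h S_h / Σ N_i S_i, with n = 88.
  stratum Small: N_h·S_h = 700·185.82 = 130074.00
  stratum Medium: N_h·S_h = 900·144.05 = 129645.00
  stratum Large: N_h·S_h = 5500·247.04 = 1358720.00
Σ N_h S_h = 1618439.00
n for stratum Small = 88·130074.00/1618439.00 = 7.073 → 7

7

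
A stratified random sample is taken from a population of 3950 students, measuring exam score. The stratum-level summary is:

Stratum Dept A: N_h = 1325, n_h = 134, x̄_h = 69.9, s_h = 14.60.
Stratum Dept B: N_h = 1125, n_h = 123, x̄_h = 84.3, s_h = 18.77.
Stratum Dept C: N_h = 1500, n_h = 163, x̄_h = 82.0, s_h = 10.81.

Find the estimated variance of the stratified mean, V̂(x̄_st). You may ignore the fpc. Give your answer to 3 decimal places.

V̂(x̄_st) = Σ W_h² s_h²/n_h, with W_h = N_h/N and N = 3950:
  stratum Dept A: (1325/3950)²·14.60²/134 = 0.178994
  stratum Dept B: (1125/3950)²·18.77²/123 = 0.232346
  stratum Dept C: (1500/3950)²·10.81²/163 = 0.103384
V̂(x̄_st) = 0.514723

V̂(x̄_st) ≈ 0.515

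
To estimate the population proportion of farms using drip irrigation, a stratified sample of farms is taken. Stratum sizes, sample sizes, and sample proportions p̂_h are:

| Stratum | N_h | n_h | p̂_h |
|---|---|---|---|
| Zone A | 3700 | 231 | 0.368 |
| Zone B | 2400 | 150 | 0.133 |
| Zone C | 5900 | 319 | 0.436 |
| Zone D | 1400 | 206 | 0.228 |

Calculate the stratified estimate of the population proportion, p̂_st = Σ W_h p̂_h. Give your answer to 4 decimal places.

p̂_st ≈ 0.3412

N = 13400; stratum weights W_h = N_h/N.
p̂_st = Σ W_h p̂_h = (3700·0.368 + 2400·0.133 + 5900·0.436 + 1400·0.228)/13400 = 0.34122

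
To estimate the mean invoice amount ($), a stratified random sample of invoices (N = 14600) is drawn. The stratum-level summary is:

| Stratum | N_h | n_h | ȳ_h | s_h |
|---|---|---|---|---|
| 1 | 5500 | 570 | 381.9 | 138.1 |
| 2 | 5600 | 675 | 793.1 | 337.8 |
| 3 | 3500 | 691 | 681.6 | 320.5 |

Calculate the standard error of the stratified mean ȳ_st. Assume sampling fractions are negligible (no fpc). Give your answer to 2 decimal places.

V̂(ȳ_st) = Σ W_h² s_h²/n_h, with W_h = N_h/N and N = 14600:
  stratum 1: (5500/14600)²·138.1²/570 = 4.74823
  stratum 2: (5600/14600)²·337.8²/675 = 24.8706
  stratum 3: (3500/14600)²·320.5²/691 = 8.54296
V̂(ȳ_st) = 38.1618
SE(ȳ_st) = √38.1618 = 6.17752

SE(ȳ_st) ≈ 6.18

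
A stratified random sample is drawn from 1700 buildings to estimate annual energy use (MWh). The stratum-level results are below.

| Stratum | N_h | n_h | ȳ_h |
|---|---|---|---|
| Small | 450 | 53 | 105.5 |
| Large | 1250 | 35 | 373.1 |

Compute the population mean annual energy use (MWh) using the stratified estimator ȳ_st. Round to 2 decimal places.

N = Σ N_h = 1700. Stratum weights W_h = N_h/N.
ȳ_st = (450·105.5 + 1250·373.1) / 1700 = 302.2647

ȳ_st ≈ 302.26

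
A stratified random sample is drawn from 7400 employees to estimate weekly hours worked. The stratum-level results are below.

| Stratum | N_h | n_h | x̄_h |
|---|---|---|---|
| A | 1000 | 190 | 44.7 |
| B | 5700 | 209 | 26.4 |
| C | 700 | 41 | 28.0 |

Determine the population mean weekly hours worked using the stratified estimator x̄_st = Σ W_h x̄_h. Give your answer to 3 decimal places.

x̄_st ≈ 29.024

N = Σ N_h = 7400. Stratum weights W_h = N_h/N.
x̄_st = (1000·44.7 + 5700·26.4 + 700·28.0) / 7400 = 29.02432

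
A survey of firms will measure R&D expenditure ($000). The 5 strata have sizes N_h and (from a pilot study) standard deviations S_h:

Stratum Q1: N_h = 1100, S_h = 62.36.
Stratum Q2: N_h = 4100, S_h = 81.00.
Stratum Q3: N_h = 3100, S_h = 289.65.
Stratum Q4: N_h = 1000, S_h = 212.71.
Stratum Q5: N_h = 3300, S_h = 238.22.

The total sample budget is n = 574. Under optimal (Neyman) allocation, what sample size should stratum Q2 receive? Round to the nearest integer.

Neyman allocation: n_h = n · N_h S_h / Σ N_i S_i, with n = 574.
  stratum Q1: N_h·S_h = 1100·62.36 = 68596.00
  stratum Q2: N_h·S_h = 4100·81.00 = 332100.00
  stratum Q3: N_h·S_h = 3100·289.65 = 897915.00
  stratum Q4: N_h·S_h = 1000·212.71 = 212710.00
  stratum Q5: N_h·S_h = 3300·238.22 = 786126.00
Σ N_h S_h = 2297447.00
n for stratum Q2 = 574·332100.00/2297447.00 = 82.973 → 83

83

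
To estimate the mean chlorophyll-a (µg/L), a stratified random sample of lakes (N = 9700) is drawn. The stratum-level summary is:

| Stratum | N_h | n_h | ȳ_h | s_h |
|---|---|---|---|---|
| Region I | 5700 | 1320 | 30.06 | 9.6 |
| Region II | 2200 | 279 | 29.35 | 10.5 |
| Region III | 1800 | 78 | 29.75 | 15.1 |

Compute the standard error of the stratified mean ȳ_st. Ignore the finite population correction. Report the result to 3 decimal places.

SE(ȳ_st) ≈ 0.381

V̂(ȳ_st) = Σ W_h² s_h²/n_h, with W_h = N_h/N and N = 9700:
  stratum Region I: (5700/9700)²·9.6²/1320 = 0.0241088
  stratum Region II: (2200/9700)²·10.5²/279 = 0.0203271
  stratum Region III: (1800/9700)²·15.1²/78 = 0.100661
V̂(ȳ_st) = 0.145097
SE(ȳ_st) = √0.145097 = 0.380916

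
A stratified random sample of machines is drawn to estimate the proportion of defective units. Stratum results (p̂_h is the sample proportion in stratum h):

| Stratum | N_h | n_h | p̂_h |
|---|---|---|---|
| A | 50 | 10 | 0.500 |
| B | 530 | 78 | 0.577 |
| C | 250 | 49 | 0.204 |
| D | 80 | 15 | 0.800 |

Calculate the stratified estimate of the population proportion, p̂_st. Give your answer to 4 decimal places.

p̂_st ≈ 0.4899

N = 910; stratum weights W_h = N_h/N.
p̂_st = Σ W_h p̂_h = (50·0.500 + 530·0.577 + 250·0.204 + 80·0.800)/910 = 0.48990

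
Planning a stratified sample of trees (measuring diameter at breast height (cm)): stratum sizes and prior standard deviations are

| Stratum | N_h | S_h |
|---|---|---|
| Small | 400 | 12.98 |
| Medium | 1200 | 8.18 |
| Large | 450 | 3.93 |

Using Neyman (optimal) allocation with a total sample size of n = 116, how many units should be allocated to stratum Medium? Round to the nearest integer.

68

Neyman allocation: n_h = n · N_h S_h / Σ N_i S_i, with n = 116.
  stratum Small: N_h·S_h = 400·12.98 = 5192.00
  stratum Medium: N_h·S_h = 1200·8.18 = 9816.00
  stratum Large: N_h·S_h = 450·3.93 = 1768.50
Σ N_h S_h = 16776.50
n for stratum Medium = 116·9816.00/16776.50 = 67.872 → 68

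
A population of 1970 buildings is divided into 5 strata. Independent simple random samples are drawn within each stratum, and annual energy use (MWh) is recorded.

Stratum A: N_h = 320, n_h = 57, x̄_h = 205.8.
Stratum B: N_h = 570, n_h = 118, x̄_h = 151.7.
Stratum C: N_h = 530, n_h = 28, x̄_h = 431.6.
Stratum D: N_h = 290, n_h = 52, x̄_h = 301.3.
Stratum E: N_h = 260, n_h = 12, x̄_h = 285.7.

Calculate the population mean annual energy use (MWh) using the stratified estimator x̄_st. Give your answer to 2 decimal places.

N = Σ N_h = 1970. Stratum weights W_h = N_h/N.
x̄_st = (320·205.8 + 570·151.7 + 530·431.6 + 290·301.3 + 260·285.7) / 1970 = 275.4985

x̄_st ≈ 275.50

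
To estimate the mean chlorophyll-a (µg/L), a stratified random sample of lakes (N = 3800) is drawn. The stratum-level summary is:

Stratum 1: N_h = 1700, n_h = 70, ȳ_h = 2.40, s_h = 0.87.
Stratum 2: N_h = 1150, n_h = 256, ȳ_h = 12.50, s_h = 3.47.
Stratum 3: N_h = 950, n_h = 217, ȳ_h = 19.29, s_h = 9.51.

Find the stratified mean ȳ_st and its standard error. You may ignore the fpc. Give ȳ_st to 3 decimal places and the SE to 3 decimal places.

ȳ_st = Σ W_h ȳ_h = (1700·2.40 + 1150·12.50 + 950·19.29)/3800 = 9.67908
V̂(ȳ_st) = Σ W_h² s_h²/n_h, with W_h = N_h/N and N = 3800:
  stratum 1: (1700/3800)²·0.87²/70 = 0.00216407
  stratum 2: (1150/3800)²·3.47²/256 = 0.00430772
  stratum 3: (950/3800)²·9.51²/217 = 0.0260484
V̂(ȳ_st) = 0.0325202
SE(ȳ_st) = √0.0325202 = 0.180334

ȳ_st ≈ 9.679, SE ≈ 0.180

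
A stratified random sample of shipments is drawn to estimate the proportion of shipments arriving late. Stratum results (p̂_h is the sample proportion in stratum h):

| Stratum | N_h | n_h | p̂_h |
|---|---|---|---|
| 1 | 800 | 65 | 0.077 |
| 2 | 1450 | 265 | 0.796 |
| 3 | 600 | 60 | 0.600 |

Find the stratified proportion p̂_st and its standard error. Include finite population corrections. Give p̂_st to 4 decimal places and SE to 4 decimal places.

p̂_st ≈ 0.5529, SE ≈ 0.0193

N = 2850; stratum weights W_h = N_h/N.
p̂_st = Σ W_h p̂_h = (800·0.077 + 1450·0.796 + 600·0.600)/2850 = 0.55291
V̂(p̂_st) = Σ W_h² (1 − n_h/N_h) p̂_h(1−p̂_h)/(n_h−1):
  stratum 1: (800/2850)²·(1 − 65/800)·0.077·0.923/64 = 8.03896e-05
  stratum 2: (1450/2850)²·(1 − 265/1450)·0.796·0.204/264 = 0.000130118
  stratum 3: (600/2850)²·(1 − 60/600)·0.600·0.400/59 = 0.000162261
V̂(p̂_st) = 0.000372768; SE = √V̂ = 0.0193072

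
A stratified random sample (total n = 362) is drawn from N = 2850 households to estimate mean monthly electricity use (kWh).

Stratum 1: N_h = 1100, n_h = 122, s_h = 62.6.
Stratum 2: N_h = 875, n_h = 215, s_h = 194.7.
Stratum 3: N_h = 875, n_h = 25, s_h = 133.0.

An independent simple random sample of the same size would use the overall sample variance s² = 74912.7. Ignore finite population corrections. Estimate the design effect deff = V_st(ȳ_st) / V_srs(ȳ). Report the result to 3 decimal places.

deff ≈ 0.426

V̂(ȳ_st) = Σ W_h² s_h²/n_h, with W_h = N_h/N and N = 2850:
  stratum 1: (1100/2850)²·62.6²/122 = 4.78503
  stratum 2: (875/2850)²·194.7²/215 = 16.6196
  stratum 3: (875/2850)²·133.0²/25 = 66.6944
V_st = 88.099
V_srs = s²/n = 74912.7/362 = 206.941
deff = V_st / V_srs = 88.099/206.941 = 0.4257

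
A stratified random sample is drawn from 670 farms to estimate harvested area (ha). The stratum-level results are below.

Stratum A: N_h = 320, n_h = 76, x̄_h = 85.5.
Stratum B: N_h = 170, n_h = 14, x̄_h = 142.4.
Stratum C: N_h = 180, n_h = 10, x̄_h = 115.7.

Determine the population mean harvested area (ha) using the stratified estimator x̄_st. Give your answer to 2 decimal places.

x̄_st ≈ 108.05

N = Σ N_h = 670. Stratum weights W_h = N_h/N.
x̄_st = (320·85.5 + 170·142.4 + 180·115.7) / 670 = 108.0507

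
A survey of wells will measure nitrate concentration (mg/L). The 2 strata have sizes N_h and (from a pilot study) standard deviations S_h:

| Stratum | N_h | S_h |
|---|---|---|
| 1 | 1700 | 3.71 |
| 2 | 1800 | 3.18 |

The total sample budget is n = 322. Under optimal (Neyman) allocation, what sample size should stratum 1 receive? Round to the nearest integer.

169

Neyman allocation: n_h = n · N_h S_h / Σ N_i S_i, with n = 322.
  stratum 1: N_h·S_h = 1700·3.71 = 6307.00
  stratum 2: N_h·S_h = 1800·3.18 = 5724.00
Σ N_h S_h = 12031.00
n for stratum 1 = 322·6307.00/12031.00 = 168.802 → 169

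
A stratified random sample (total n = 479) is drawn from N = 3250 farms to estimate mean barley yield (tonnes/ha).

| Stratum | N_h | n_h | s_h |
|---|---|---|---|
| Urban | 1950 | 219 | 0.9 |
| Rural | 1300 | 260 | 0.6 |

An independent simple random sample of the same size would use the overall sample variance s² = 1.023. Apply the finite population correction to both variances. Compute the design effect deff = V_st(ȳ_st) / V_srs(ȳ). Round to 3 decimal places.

deff ≈ 0.746

V̂(ȳ_st) = Σ W_h² (1 − n_h/N_h) s_h²/n_h, with W_h = N_h/N and N = 3250:
  stratum Urban: (1950/3250)²·(1 − 219/1950)·0.9²/219 = 0.00118197
  stratum Rural: (1300/3250)²·(1 − 260/1300)·0.6²/260 = 0.000177231
V_st = 0.0013592
V_srs = (1 − 479/3250)·1.023/479 = 0.00182093
deff = V_st / V_srs = 0.0013592/0.00182093 = 0.7464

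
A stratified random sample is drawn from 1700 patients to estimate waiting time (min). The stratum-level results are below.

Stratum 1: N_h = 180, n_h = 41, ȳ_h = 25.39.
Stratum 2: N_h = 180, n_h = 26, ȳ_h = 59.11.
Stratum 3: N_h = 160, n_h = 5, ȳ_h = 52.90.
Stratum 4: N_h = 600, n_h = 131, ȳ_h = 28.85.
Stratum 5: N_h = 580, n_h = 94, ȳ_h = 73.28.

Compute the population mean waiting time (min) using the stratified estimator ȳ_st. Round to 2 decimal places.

ȳ_st ≈ 49.11

N = Σ N_h = 1700. Stratum weights W_h = N_h/N.
ȳ_st = (180·25.39 + 180·59.11 + 160·52.90 + 600·28.85 + 580·73.28) / 1700 = 49.1096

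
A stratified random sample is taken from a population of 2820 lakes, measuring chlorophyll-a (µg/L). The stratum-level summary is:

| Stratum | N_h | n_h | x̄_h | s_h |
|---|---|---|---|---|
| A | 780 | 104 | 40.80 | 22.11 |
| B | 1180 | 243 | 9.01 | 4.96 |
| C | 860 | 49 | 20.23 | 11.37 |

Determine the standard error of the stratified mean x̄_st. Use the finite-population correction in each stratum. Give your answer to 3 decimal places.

SE(x̄_st) ≈ 0.746

V̂(x̄_st) = Σ W_h² (1 − n_h/N_h) s_h²/n_h, with W_h = N_h/N and N = 2820:
  stratum A: (780/2820)²·(1 − 104/780)·22.11²/104 = 0.311664
  stratum B: (1180/2820)²·(1 − 243/1180)·4.96²/243 = 0.014076
  stratum C: (860/2820)²·(1 − 49/860)·11.37²/49 = 0.231391
V̂(x̄_st) = 0.557131
SE(x̄_st) = √0.557131 = 0.746412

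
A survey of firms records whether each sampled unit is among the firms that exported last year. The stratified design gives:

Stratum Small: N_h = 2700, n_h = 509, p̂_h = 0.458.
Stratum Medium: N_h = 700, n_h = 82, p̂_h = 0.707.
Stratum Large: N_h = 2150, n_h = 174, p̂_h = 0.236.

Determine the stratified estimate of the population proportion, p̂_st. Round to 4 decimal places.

p̂_st ≈ 0.4034

N = 5550; stratum weights W_h = N_h/N.
p̂_st = Σ W_h p̂_h = (2700·0.458 + 700·0.707 + 2150·0.236)/5550 = 0.40341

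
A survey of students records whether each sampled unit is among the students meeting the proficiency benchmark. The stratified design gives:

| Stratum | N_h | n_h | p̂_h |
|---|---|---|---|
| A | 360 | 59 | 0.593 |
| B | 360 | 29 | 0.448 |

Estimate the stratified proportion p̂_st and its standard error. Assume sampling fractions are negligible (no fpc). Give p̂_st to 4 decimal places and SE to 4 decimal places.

p̂_st ≈ 0.5205, SE ≈ 0.0570

N = 720; stratum weights W_h = N_h/N.
p̂_st = Σ W_h p̂_h = (360·0.593 + 360·0.448)/720 = 0.52050
V̂(p̂_st) = Σ W_h² p̂_h(1−p̂_h)/(n_h−1):
  stratum A: (360/720)²·0.593·0.407/58 = 0.00104031
  stratum B: (360/720)²·0.448·0.552/28 = 0.002208
V̂(p̂_st) = 0.00324831; SE = √V̂ = 0.0569939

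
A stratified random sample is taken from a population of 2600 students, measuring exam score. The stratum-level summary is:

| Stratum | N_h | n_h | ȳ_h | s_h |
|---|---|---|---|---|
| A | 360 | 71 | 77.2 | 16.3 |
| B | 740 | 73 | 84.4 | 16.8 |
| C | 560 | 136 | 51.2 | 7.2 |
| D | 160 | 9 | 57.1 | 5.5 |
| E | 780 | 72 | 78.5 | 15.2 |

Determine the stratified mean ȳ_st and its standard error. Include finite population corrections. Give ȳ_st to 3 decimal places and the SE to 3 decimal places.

ȳ_st ≈ 72.802, SE ≈ 0.792

ȳ_st = Σ W_h ȳ_h = (360·77.2 + 740·84.4 + 560·51.2 + 160·57.1 + 780·78.5)/2600 = 72.80231
V̂(ȳ_st) = Σ W_h² (1 − n_h/N_h) s_h²/n_h, with W_h = N_h/N and N = 2600:
  stratum A: (360/2600)²·(1 − 71/360)·16.3²/71 = 0.0575931
  stratum B: (740/2600)²·(1 − 73/740)·16.8²/73 = 0.282297
  stratum C: (560/2600)²·(1 − 136/560)·7.2²/136 = 0.0133885
  stratum D: (160/2600)²·(1 − 9/160)·5.5²/9 = 0.0120125
  stratum E: (780/2600)²·(1 − 72/780)·15.2²/72 = 0.262142
V̂(ȳ_st) = 0.627433
SE(ȳ_st) = √0.627433 = 0.792107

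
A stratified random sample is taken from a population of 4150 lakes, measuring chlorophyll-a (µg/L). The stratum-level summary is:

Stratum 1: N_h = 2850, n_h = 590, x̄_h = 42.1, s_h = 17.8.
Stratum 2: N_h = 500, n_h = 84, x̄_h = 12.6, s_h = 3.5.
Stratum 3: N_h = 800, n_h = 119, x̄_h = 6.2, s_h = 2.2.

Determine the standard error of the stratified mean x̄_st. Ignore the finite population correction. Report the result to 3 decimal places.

V̂(x̄_st) = Σ W_h² s_h²/n_h, with W_h = N_h/N and N = 4150:
  stratum 1: (2850/4150)²·17.8²/590 = 0.253269
  stratum 2: (500/4150)²·3.5²/84 = 0.0021169
  stratum 3: (800/4150)²·2.2²/119 = 0.00151141
V̂(x̄_st) = 0.256897
SE(x̄_st) = √0.256897 = 0.50685

SE(x̄_st) ≈ 0.507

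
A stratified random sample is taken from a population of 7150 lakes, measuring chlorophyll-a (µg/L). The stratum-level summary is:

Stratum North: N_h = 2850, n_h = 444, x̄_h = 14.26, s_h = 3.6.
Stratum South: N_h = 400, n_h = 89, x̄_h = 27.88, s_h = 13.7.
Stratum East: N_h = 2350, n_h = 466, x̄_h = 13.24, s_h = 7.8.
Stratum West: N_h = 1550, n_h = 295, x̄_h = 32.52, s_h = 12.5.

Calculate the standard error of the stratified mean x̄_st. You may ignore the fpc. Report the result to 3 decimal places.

SE(x̄_st) ≈ 0.224

V̂(x̄_st) = Σ W_h² s_h²/n_h, with W_h = N_h/N and N = 7150:
  stratum North: (2850/7150)²·3.6²/444 = 0.00463767
  stratum South: (400/7150)²·13.7²/89 = 0.00660023
  stratum East: (2350/7150)²·7.8²/466 = 0.0141035
  stratum West: (1550/7150)²·12.5²/295 = 0.0248914
V̂(x̄_st) = 0.0502328
SE(x̄_st) = √0.0502328 = 0.224127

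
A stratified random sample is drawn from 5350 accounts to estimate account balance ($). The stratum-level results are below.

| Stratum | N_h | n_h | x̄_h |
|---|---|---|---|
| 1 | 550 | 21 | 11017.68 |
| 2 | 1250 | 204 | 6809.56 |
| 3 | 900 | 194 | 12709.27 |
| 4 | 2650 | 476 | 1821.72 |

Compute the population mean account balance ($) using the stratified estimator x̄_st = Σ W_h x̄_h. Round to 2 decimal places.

x̄_st ≈ 5764.03

N = Σ N_h = 5350. Stratum weights W_h = N_h/N.
x̄_st = (550·11017.68 + 1250·6809.56 + 900·12709.27 + 2650·1821.72) / 5350 = 5764.0327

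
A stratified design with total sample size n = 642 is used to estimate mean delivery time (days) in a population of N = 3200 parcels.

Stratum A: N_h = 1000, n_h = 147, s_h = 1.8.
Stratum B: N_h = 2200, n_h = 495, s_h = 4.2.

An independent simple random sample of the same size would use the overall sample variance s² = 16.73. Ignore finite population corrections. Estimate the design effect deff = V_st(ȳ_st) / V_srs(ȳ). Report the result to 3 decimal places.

V̂(ȳ_st) = Σ W_h² s_h²/n_h, with W_h = N_h/N and N = 3200:
  stratum A: (1000/3200)²·1.8²/147 = 0.00215242
  stratum B: (2200/3200)²·4.2²/495 = 0.0168438
V_st = 0.0189962
V_srs = s²/n = 16.73/642 = 0.0260592
deff = V_st / V_srs = 0.0189962/0.0260592 = 0.7290

deff ≈ 0.729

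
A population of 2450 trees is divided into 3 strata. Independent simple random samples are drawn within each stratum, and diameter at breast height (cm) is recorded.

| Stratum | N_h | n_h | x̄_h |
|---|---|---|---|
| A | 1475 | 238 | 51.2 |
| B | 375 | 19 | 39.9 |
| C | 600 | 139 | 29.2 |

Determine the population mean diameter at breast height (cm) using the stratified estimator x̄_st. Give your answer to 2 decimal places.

N = Σ N_h = 2450. Stratum weights W_h = N_h/N.
x̄_st = (1475·51.2 + 375·39.9 + 600·29.2) / 2450 = 44.0827

x̄_st ≈ 44.08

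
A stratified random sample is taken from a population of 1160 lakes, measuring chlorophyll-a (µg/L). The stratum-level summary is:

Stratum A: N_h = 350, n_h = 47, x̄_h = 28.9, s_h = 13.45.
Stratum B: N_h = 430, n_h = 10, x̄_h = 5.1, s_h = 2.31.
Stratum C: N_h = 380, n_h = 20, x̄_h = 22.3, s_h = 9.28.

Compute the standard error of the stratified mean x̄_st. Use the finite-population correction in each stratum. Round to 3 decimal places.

V̂(x̄_st) = Σ W_h² (1 − n_h/N_h) s_h²/n_h, with W_h = N_h/N and N = 1160:
  stratum A: (350/1160)²·(1 − 47/350)·13.45²/47 = 0.303348
  stratum B: (430/1160)²·(1 − 10/430)·2.31²/10 = 0.0716186
  stratum C: (380/1160)²·(1 − 20/380)·9.28²/20 = 0.43776
V̂(x̄_st) = 0.812727
SE(x̄_st) = √0.812727 = 0.901514

SE(x̄_st) ≈ 0.902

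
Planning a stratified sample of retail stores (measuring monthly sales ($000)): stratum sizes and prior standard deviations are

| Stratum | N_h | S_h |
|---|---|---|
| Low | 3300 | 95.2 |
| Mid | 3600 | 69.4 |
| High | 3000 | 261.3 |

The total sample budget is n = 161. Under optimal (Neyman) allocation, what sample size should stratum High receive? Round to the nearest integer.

94

Neyman allocation: n_h = n · N_h S_h / Σ N_i S_i, with n = 161.
  stratum Low: N_h·S_h = 3300·95.2 = 314160.00
  stratum Mid: N_h·S_h = 3600·69.4 = 249840.00
  stratum High: N_h·S_h = 3000·261.3 = 783900.00
Σ N_h S_h = 1347900.00
n for stratum High = 161·783900.00/1347900.00 = 93.633 → 94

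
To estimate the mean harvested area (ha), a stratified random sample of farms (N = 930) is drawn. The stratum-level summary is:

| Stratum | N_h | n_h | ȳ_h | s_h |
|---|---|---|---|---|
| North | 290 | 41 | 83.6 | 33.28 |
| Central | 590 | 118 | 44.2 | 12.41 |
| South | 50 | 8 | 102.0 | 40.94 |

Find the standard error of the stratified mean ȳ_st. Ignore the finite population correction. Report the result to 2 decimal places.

V̂(ȳ_st) = Σ W_h² s_h²/n_h, with W_h = N_h/N and N = 930:
  stratum North: (290/930)²·33.28²/41 = 2.62671
  stratum Central: (590/930)²·12.41²/118 = 0.525291
  stratum South: (50/930)²·40.94²/8 = 0.605592
V̂(ȳ_st) = 3.7576
SE(ȳ_st) = √3.7576 = 1.93845

SE(ȳ_st) ≈ 1.94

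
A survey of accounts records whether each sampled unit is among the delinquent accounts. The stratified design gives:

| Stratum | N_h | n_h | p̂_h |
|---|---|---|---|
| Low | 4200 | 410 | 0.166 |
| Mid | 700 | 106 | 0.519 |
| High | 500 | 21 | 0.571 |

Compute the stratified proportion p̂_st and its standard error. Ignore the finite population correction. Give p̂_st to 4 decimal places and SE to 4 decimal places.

N = 5400; stratum weights W_h = N_h/N.
p̂_st = Σ W_h p̂_h = (4200·0.166 + 700·0.519 + 500·0.571)/5400 = 0.24926
V̂(p̂_st) = Σ W_h² p̂_h(1−p̂_h)/(n_h−1):
  stratum Low: (4200/5400)²·0.166·0.834/409 = 0.000204768
  stratum Mid: (700/5400)²·0.519·0.481/105 = 3.99514e-05
  stratum High: (500/5400)²·0.571·0.429/20 = 0.000105006
V̂(p̂_st) = 0.000349726; SE = √V̂ = 0.018701

p̂_st ≈ 0.2493, SE ≈ 0.0187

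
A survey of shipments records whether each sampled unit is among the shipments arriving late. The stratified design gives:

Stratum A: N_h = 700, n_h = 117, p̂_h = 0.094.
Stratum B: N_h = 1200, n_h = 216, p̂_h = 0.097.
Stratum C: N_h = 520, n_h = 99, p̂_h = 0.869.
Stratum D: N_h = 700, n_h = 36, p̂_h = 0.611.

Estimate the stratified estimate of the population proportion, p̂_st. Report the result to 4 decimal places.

N = 3120; stratum weights W_h = N_h/N.
p̂_st = Σ W_h p̂_h = (700·0.094 + 1200·0.097 + 520·0.869 + 700·0.611)/3120 = 0.34031

p̂_st ≈ 0.3403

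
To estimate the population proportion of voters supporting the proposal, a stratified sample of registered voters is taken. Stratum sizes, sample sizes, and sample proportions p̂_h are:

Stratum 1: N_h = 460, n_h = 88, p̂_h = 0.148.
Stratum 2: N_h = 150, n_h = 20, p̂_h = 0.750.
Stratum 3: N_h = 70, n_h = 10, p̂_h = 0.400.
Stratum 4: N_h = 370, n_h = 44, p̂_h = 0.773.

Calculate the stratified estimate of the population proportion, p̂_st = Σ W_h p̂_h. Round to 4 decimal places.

p̂_st ≈ 0.4710

N = 1050; stratum weights W_h = N_h/N.
p̂_st = Σ W_h p̂_h = (460·0.148 + 150·0.750 + 70·0.400 + 370·0.773)/1050 = 0.47104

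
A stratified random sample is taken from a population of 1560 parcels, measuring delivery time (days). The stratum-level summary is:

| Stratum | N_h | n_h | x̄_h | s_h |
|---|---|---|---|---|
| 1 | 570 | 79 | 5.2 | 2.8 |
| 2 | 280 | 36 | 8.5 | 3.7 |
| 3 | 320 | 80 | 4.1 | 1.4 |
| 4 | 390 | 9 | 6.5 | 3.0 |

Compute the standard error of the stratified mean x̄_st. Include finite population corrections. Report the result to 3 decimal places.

V̂(x̄_st) = Σ W_h² (1 − n_h/N_h) s_h²/n_h, with W_h = N_h/N and N = 1560:
  stratum 1: (570/1560)²·(1 − 79/570)·2.8²/79 = 0.0114129
  stratum 2: (280/1560)²·(1 − 36/280)·3.7²/36 = 0.0106758
  stratum 3: (320/1560)²·(1 − 80/320)·1.4²/80 = 0.000773176
  stratum 4: (390/1560)²·(1 − 9/390)·3.0²/9 = 0.0610577
V̂(x̄_st) = 0.0839196
SE(x̄_st) = √0.0839196 = 0.289689

SE(x̄_st) ≈ 0.290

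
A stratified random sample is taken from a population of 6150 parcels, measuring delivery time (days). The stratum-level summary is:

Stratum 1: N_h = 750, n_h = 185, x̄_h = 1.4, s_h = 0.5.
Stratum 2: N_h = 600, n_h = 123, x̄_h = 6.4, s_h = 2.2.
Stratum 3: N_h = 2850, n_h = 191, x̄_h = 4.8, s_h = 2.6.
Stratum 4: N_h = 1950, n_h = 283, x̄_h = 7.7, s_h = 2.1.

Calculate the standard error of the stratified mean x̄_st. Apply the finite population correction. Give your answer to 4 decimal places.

SE(x̄_st) ≈ 0.0935

V̂(x̄_st) = Σ W_h² (1 − n_h/N_h) s_h²/n_h, with W_h = N_h/N and N = 6150:
  stratum 1: (750/6150)²·(1 − 185/750)·0.5²/185 = 1.51401e-05
  stratum 2: (600/6150)²·(1 − 123/600)·2.2²/123 = 0.000297755
  stratum 3: (2850/6150)²·(1 − 191/2850)·2.6²/191 = 0.00709131
  stratum 4: (1950/6150)²·(1 − 283/1950)·2.1²/283 = 0.00133928
V̂(x̄_st) = 0.00874348
SE(x̄_st) = √0.00874348 = 0.0935066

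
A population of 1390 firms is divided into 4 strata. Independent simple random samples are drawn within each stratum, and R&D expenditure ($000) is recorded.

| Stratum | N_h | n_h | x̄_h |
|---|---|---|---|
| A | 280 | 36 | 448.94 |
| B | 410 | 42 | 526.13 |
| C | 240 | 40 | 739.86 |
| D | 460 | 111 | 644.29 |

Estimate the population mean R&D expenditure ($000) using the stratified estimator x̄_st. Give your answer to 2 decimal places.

N = Σ N_h = 1390. Stratum weights W_h = N_h/N.
x̄_st = (280·448.94 + 410·526.13 + 240·739.86 + 460·644.29) / 1390 = 586.5873

x̄_st ≈ 586.59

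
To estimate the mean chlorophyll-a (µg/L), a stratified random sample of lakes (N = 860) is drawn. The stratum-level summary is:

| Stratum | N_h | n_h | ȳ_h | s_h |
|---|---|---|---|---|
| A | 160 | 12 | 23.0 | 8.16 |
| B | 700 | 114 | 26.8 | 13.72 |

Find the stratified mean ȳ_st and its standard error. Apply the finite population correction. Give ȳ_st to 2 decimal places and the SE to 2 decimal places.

ȳ_st ≈ 26.09, SE ≈ 1.05

ȳ_st = Σ W_h ȳ_h = (160·23.0 + 700·26.8)/860 = 26.09302
V̂(ȳ_st) = Σ W_h² (1 − n_h/N_h) s_h²/n_h, with W_h = N_h/N and N = 860:
  stratum A: (160/860)²·(1 − 12/160)·8.16²/12 = 0.177658
  stratum B: (700/860)²·(1 − 114/700)·13.72²/114 = 0.915803
V̂(ȳ_st) = 1.09346
SE(ȳ_st) = √1.09346 = 1.04569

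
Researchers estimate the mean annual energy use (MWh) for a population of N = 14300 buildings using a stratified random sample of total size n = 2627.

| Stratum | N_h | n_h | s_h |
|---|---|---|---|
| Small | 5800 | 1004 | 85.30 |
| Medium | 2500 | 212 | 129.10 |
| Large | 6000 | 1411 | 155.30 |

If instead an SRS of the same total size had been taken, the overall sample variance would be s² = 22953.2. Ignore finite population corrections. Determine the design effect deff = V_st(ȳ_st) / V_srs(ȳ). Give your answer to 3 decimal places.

deff ≈ 0.756

V̂(ȳ_st) = Σ W_h² s_h²/n_h, with W_h = N_h/N and N = 14300:
  stratum Small: (5800/14300)²·85.30²/1004 = 1.1922
  stratum Medium: (2500/14300)²·129.10²/212 = 2.40284
  stratum Large: (6000/14300)²·155.30²/1411 = 3.00917
V_st = 6.6042
V_srs = s²/n = 22953.2/2627 = 8.73742
deff = V_st / V_srs = 6.6042/8.73742 = 0.7559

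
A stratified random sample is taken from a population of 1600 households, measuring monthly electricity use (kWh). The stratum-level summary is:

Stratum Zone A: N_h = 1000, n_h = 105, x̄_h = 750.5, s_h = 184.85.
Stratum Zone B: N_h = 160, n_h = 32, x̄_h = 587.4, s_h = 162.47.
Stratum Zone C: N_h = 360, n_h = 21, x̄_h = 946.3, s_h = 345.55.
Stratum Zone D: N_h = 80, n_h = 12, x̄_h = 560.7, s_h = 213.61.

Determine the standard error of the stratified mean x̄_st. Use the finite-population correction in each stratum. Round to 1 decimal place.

SE(x̄_st) ≈ 20.0

V̂(x̄_st) = Σ W_h² (1 − n_h/N_h) s_h²/n_h, with W_h = N_h/N and N = 1600:
  stratum Zone A: (1000/1600)²·(1 − 105/1000)·184.85²/105 = 113.771
  stratum Zone B: (160/1600)²·(1 − 32/160)·162.47²/32 = 6.59913
  stratum Zone C: (360/1600)²·(1 − 21/360)·345.55²/21 = 271.06
  stratum Zone D: (80/1600)²·(1 − 12/80)·213.61²/12 = 8.08018
V̂(x̄_st) = 399.51
SE(x̄_st) = √399.51 = 19.9878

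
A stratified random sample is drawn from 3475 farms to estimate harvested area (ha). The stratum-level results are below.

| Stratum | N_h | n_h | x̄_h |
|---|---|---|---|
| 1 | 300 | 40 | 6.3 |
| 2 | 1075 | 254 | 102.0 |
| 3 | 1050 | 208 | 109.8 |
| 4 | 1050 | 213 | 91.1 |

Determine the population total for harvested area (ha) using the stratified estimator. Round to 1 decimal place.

τ̂_st = Σ N_h x̄_h = 300·6.3 + 1075·102.0 + 1050·109.8 + 1050·91.1 = 322485.0

τ̂_st ≈ 322485.0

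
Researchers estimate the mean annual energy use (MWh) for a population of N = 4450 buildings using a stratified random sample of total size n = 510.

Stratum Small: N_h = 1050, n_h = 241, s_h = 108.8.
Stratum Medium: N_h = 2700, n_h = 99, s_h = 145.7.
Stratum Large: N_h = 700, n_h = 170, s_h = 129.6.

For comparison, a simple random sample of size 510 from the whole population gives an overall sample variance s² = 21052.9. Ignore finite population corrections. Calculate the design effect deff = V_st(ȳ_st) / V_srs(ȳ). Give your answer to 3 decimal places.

V̂(ȳ_st) = Σ W_h² s_h²/n_h, with W_h = N_h/N and N = 4450:
  stratum Small: (1050/4450)²·108.8²/241 = 2.73463
  stratum Medium: (2700/4450)²·145.7²/99 = 78.939
  stratum Large: (700/4450)²·129.6²/170 = 2.44477
V_st = 84.1184
V_srs = s²/n = 21052.9/510 = 41.2802
deff = V_st / V_srs = 84.1184/41.2802 = 2.0377

deff ≈ 2.038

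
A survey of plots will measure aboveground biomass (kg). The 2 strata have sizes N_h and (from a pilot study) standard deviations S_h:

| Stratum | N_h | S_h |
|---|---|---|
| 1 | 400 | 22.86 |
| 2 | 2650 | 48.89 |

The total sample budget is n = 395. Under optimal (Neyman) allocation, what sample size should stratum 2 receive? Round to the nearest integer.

369

Neyman allocation: n_h = n · N_h S_h / Σ N_i S_i, with n = 395.
  stratum 1: N_h·S_h = 400·22.86 = 9144.00
  stratum 2: N_h·S_h = 2650·48.89 = 129558.50
Σ N_h S_h = 138702.50
n for stratum 2 = 395·129558.50/138702.50 = 368.960 → 369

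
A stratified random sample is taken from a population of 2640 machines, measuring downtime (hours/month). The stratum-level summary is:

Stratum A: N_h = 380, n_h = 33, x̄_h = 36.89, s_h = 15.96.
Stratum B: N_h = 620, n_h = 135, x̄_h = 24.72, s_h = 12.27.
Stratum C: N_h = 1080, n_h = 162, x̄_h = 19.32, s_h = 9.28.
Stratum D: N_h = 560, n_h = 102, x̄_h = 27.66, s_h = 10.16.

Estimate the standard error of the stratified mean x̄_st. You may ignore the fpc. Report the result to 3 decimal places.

SE(x̄_st) ≈ 0.597

V̂(x̄_st) = Σ W_h² s_h²/n_h, with W_h = N_h/N and N = 2640:
  stratum A: (380/2640)²·15.96²/33 = 0.159923
  stratum B: (620/2640)²·12.27²/135 = 0.0615079
  stratum C: (1080/2640)²·9.28²/162 = 0.0889653
  stratum D: (560/2640)²·10.16²/102 = 0.0455361
V̂(x̄_st) = 0.355932
SE(x̄_st) = √0.355932 = 0.596601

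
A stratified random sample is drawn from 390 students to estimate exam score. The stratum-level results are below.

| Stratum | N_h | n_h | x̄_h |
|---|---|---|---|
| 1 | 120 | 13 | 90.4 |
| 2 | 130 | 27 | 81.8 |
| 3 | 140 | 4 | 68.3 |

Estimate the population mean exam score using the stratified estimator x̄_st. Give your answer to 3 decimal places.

x̄_st ≈ 79.600

N = Σ N_h = 390. Stratum weights W_h = N_h/N.
x̄_st = (120·90.4 + 130·81.8 + 140·68.3) / 390 = 79.60000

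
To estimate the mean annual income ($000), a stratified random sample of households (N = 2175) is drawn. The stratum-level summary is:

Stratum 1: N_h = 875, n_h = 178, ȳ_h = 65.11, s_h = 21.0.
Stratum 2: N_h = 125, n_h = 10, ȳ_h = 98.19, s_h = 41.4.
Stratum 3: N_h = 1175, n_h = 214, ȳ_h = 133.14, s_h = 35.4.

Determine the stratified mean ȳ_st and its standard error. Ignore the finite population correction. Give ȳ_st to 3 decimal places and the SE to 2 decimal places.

ȳ_st = Σ W_h ȳ_h = (875·65.11 + 125·98.19 + 1175·133.14)/2175 = 103.76299
V̂(ȳ_st) = Σ W_h² s_h²/n_h, with W_h = N_h/N and N = 2175:
  stratum 1: (875/2175)²·21.0²/178 = 0.400974
  stratum 2: (125/2175)²·41.4²/10 = 0.566112
  stratum 3: (1175/2175)²·35.4²/214 = 1.70903
V̂(ȳ_st) = 2.67612
SE(ȳ_st) = √2.67612 = 1.63588

ȳ_st ≈ 103.763, SE ≈ 1.64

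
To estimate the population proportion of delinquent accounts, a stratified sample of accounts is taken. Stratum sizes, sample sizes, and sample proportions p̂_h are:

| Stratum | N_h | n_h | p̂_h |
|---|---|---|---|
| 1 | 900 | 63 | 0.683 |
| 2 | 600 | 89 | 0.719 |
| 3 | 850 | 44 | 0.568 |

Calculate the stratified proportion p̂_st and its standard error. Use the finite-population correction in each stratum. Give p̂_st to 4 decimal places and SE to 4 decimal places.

p̂_st ≈ 0.6506, SE ≈ 0.0362

N = 2350; stratum weights W_h = N_h/N.
p̂_st = Σ W_h p̂_h = (900·0.683 + 600·0.719 + 850·0.568)/2350 = 0.65060
V̂(p̂_st) = Σ W_h² (1 − n_h/N_h) p̂_h(1−p̂_h)/(n_h−1):
  stratum 1: (900/2350)²·(1 − 63/900)·0.683·0.317/62 = 0.000476344
  stratum 2: (600/2350)²·(1 − 89/600)·0.719·0.281/88 = 0.000127464
  stratum 3: (850/2350)²·(1 − 44/850)·0.568·0.432/43 = 0.000707916
V̂(p̂_st) = 0.00131172; SE = √V̂ = 0.0362177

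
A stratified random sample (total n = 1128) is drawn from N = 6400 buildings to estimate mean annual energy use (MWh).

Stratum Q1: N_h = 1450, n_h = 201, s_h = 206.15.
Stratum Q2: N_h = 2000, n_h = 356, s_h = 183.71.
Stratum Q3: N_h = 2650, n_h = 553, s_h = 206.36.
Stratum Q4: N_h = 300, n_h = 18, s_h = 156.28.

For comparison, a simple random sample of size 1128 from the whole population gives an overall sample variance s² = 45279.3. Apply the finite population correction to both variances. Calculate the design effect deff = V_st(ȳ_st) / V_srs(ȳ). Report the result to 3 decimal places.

deff ≈ 0.914

V̂(ȳ_st) = Σ W_h² (1 − n_h/N_h) s_h²/n_h, with W_h = N_h/N and N = 6400:
  stratum Q1: (1450/6400)²·(1 − 201/1450)·206.15²/201 = 9.34848
  stratum Q2: (2000/6400)²·(1 − 356/2000)·183.71²/356 = 7.61005
  stratum Q3: (2650/6400)²·(1 − 553/2650)·206.36²/553 = 10.4474
  stratum Q4: (300/6400)²·(1 − 18/300)·156.28²/18 = 2.80249
V_st = 30.2085
V_srs = (1 − 1128/6400)·45279.3/1128 = 33.0663
deff = V_st / V_srs = 30.2085/33.0663 = 0.9136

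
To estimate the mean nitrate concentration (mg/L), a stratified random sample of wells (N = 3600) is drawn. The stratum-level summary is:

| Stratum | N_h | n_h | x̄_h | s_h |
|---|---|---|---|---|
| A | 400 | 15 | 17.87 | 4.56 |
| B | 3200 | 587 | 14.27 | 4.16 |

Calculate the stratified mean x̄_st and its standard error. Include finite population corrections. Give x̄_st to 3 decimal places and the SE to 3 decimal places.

x̄_st ≈ 14.670, SE ≈ 0.188

x̄_st = Σ W_h x̄_h = (400·17.87 + 3200·14.27)/3600 = 14.67000
V̂(x̄_st) = Σ W_h² (1 − n_h/N_h) s_h²/n_h, with W_h = N_h/N and N = 3600:
  stratum A: (400/3600)²·(1 − 15/400)·4.56²/15 = 0.0164723
  stratum B: (3200/3600)²·(1 − 587/3200)·4.16²/587 = 0.019021
V̂(x̄_st) = 0.0354933
SE(x̄_st) = √0.0354933 = 0.188397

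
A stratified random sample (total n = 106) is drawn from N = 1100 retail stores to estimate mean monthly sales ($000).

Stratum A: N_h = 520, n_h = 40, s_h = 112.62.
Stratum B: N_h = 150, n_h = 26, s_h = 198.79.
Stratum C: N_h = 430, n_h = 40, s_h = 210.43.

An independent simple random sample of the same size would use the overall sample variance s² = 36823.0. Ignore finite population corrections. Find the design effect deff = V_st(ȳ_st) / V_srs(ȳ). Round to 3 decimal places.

deff ≈ 0.772

V̂(ȳ_st) = Σ W_h² s_h²/n_h, with W_h = N_h/N and N = 1100:
  stratum A: (520/1100)²·112.62²/40 = 70.8586
  stratum B: (150/1100)²·198.79²/26 = 28.2626
  stratum C: (430/1100)²·210.43²/40 = 169.164
V_st = 268.285
V_srs = s²/n = 36823.0/106 = 347.387
deff = V_st / V_srs = 268.285/347.387 = 0.7723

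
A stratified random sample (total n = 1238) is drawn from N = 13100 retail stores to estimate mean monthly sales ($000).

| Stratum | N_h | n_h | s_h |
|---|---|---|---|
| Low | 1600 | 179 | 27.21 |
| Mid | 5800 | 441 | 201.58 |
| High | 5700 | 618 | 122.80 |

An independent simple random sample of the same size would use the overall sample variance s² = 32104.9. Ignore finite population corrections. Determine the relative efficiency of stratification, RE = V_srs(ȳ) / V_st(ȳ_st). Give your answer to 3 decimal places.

RE ≈ 1.140

V̂(ȳ_st) = Σ W_h² s_h²/n_h, with W_h = N_h/N and N = 13100:
  stratum Low: (1600/13100)²·27.21²/179 = 0.0617023
  stratum Mid: (5800/13100)²·201.58²/441 = 18.0622
  stratum High: (5700/13100)²·122.80²/618 = 4.61972
V_st = 22.7436
V_srs = s²/n = 32104.9/1238 = 25.9329
Relative efficiency = V_srs / V_st = 25.9329/22.7436 = 1.1402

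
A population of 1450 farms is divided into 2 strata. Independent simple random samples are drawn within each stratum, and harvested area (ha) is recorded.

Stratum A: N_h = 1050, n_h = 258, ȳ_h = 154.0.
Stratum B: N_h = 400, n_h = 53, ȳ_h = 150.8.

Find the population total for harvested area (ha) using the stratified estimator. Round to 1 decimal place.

τ̂_st ≈ 222020.0

τ̂_st = Σ N_h ȳ_h = 1050·154.0 + 400·150.8 = 222020.0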